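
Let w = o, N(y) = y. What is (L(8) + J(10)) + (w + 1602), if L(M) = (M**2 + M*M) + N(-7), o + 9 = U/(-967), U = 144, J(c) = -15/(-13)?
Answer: 21559327/12571 ≈ 1715.0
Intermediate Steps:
J(c) = 15/13 (J(c) = -15*(-1/13) = 15/13)
o = -8847/967 (o = -9 + 144/(-967) = -9 + 144*(-1/967) = -9 - 144/967 = -8847/967 ≈ -9.1489)
L(M) = -7 + 2*M**2 (L(M) = (M**2 + M*M) - 7 = (M**2 + M**2) - 7 = 2*M**2 - 7 = -7 + 2*M**2)
w = -8847/967 ≈ -9.1489
(L(8) + J(10)) + (w + 1602) = ((-7 + 2*8**2) + 15/13) + (-8847/967 + 1602) = ((-7 + 2*64) + 15/13) + 1540287/967 = ((-7 + 128) + 15/13) + 1540287/967 = (121 + 15/13) + 1540287/967 = 1588/13 + 1540287/967 = 21559327/12571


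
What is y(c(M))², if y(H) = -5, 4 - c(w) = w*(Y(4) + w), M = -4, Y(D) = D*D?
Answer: 25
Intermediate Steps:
Y(D) = D²
c(w) = 4 - w*(16 + w) (c(w) = 4 - w*(4² + w) = 4 - w*(16 + w))
y(c(M))² = (-5)² = 25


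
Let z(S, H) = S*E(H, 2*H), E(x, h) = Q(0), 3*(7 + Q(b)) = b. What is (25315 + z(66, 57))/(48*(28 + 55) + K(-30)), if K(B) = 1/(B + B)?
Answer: 1491180/239039 ≈ 6.2382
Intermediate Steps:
K(B) = 1/(2*B)
Q(b) = -7 + b/3
E(x, h) = -7 (E(x, h) = -7 + (⅓)*0 = -7 + 0 = -7)
z(S, H) = -7*S (z(S, H) = S*(-7) = -7*S)
(25315 + z(66, 57))/(48*(28 + 55) + K(-30)) = (25315 - 7*66)/(48*(28 + 55) + (½)/(-30)) = (25315 - 462)/(48*83 + (½)*(-1/30)) = 24853/(3984 - 1/60) = 24853/(239039/60) = 24853*(60/239039) = 1491180/239039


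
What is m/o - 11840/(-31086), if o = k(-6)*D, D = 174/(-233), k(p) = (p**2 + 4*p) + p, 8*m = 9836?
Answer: -988106029/3605976 ≈ -274.02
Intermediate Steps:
m = 2459/2 (m = (1/8)*9836 = 2459/2 ≈ 1229.5)
k(p) = p**2 + 5*p
D = -174/233 (D = 174*(-1/233) = -174/233 ≈ -0.74678)
o = -1044/233 (o = -6*(5 - 6)*(-174/233) = -6*(-1)*(-174/233) = 6*(-174/233) = -1044/233 ≈ -4.4807)
m/o - 11840/(-31086) = 2459/(2*(-1044/233)) - 11840/(-31086) = (2459/2)*(-233/1044) - 11840*(-1/31086) = -572947/2088 + 5920/15543 = -988106029/3605976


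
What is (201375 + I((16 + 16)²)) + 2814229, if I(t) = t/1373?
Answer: 4140425316/1373 ≈ 3.0156e+6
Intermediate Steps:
I(t) = t/1373 (I(t) = t*(1/1373) = t/1373)
(201375 + I((16 + 16)²)) + 2814229 = (201375 + (16 + 16)²/1373) + 2814229 = (201375 + (1/1373)*32²) + 2814229 = (201375 + (1/1373)*1024) + 2814229 = (201375 + 1024/1373) + 2814229 = 276488899/1373 + 2814229 = 4140425316/1373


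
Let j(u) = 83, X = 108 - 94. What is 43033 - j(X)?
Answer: 42950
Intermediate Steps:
X = 14
43033 - j(X) = 43033 - 1*83 = 43033 - 83 = 42950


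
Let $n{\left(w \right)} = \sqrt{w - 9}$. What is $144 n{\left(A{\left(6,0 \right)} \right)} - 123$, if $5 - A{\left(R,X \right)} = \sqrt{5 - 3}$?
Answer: $-123 + 144 i \sqrt{4 + \sqrt{2}} \approx -123.0 + 335.07 i$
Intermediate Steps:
$A{\left(R,X \right)} = 5 - \sqrt{2}$ ($A{\left(R,X \right)} = 5 - \sqrt{5 - 3} = 5 - \sqrt{2}$)
$n{\left(w \right)} = \sqrt{-9 + w}$
$144 n{\left(A{\left(6,0 \right)} \right)} - 123 = 144 \sqrt{-9 + \left(5 - \sqrt{2}\right)} - 123 = 144 \sqrt{-4 - \sqrt{2}} - 123 = -123 + 144 \sqrt{-4 - \sqrt{2}}$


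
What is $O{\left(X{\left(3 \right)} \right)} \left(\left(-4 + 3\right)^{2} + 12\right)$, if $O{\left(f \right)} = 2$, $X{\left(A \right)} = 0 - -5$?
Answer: $26$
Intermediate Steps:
$X{\left(A \right)} = 5$ ($X{\left(A \right)} = 0 + 5 = 5$)
$O{\left(X{\left(3 \right)} \right)} \left(\left(-4 + 3\right)^{2} + 12\right) = 2 \left(\left(-4 + 3\right)^{2} + 12\right) = 2 \left(\left(-1\right)^{2} + 12\right) = 2 \left(1 + 12\right) = 2 \cdot 13 = 26$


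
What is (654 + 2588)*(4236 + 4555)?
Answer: 28500422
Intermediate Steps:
(654 + 2588)*(4236 + 4555) = 3242*8791 = 28500422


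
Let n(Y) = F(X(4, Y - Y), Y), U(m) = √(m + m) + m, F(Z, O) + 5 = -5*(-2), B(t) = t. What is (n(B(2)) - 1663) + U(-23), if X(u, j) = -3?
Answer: -1681 + I*√46 ≈ -1681.0 + 6.7823*I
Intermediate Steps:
F(Z, O) = 5 (F(Z, O) = -5 - 5*(-2) = -5 + 10 = 5)
U(m) = m + √2*√m (U(m) = √(2*m) + m = √2*√m + m = m + √2*√m)
n(Y) = 5
(n(B(2)) - 1663) + U(-23) = (5 - 1663) + (-23 + √2*√(-23)) = -1658 + (-23 + √2*(I*√23)) = -1658 + (-23 + I*√46) = -1681 + I*√46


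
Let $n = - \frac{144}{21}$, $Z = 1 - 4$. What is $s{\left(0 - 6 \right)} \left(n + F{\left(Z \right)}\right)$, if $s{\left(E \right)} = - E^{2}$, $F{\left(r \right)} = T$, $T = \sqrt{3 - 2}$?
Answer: $\frac{1476}{7} \approx 210.86$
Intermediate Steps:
$T = 1$ ($T = \sqrt{1} = 1$)
$Z = -3$ ($Z = 1 - 4 = -3$)
$F{\left(r \right)} = 1$
$n = - \frac{48}{7}$ ($n = \left(-144\right) \frac{1}{21} = - \frac{48}{7} \approx -6.8571$)
$s{\left(0 - 6 \right)} \left(n + F{\left(Z \right)}\right) = - \left(0 - 6\right)^{2} \left(- \frac{48}{7} + 1\right) = - \left(0 - 6\right)^{2} \left(- \frac{41}{7}\right) = - \left(-6\right)^{2} \left(- \frac{41}{7}\right) = \left(-1\right) 36 \left(- \frac{41}{7}\right) = \left(-36\right) \left(- \frac{41}{7}\right) = \frac{1476}{7}$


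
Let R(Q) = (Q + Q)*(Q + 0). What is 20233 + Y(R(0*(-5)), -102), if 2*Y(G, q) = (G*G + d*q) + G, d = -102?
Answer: 25435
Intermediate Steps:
R(Q) = 2*Q² (R(Q) = (2*Q)*Q = 2*Q²)
Y(G, q) = G/2 + G²/2 - 51*q (Y(G, q) = ((G*G - 102*q) + G)/2 = ((G² - 102*q) + G)/2 = (G + G² - 102*q)/2 = G/2 + G²/2 - 51*q)
20233 + Y(R(0*(-5)), -102) = 20233 + ((2*(0*(-5))²)/2 + (2*(0*(-5))²)²/2 - 51*(-102)) = 20233 + ((2*0²)/2 + (2*0²)²/2 + 5202) = 20233 + ((2*0)/2 + (2*0)²/2 + 5202) = 20233 + ((½)*0 + (½)*0² + 5202) = 20233 + (0 + (½)*0 + 5202) = 20233 + (0 + 0 + 5202) = 20233 + 5202 = 25435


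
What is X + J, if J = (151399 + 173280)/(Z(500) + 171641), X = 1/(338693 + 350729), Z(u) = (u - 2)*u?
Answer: 223841266179/289999159502 ≈ 0.77187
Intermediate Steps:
Z(u) = u*(-2 + u) (Z(u) = (-2 + u)*u = u*(-2 + u))
X = 1/689422 ≈ 1.4505e-6
J = 324679/420641 (J = (151399 + 173280)/(500*(-2 + 500) + 171641) = 324679/(500*498 + 171641) = 324679/(249000 + 171641) = 324679/420641 ≈ 0.77187)
X + J = 1/689422 + 324679/420641 = 223841266179/289999159502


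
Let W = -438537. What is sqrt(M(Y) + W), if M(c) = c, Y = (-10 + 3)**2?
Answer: 2*I*sqrt(109622) ≈ 662.18*I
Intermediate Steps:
Y = 49 (Y = (-7)**2 = 49)
sqrt(M(Y) + W) = sqrt(49 - 438537) = sqrt(-438488) = 2*I*sqrt(109622)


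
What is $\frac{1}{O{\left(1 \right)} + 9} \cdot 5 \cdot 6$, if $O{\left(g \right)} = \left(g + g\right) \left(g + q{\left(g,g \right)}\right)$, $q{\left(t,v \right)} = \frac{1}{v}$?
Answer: $\frac{30}{13} \approx 2.3077$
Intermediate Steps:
$O{\left(g \right)} = 2 g \left(g + \frac{1}{g}\right)$ ($O{\left(g \right)} = \left(g + g\right) \left(g + \frac{1}{g}\right) = 2 g \left(g + \frac{1}{g}\right)$)
$\frac{1}{O{\left(1 \right)} + 9} \cdot 5 \cdot 6 = \frac{1}{\left(2 + 2 \cdot 1^{2}\right) + 9} \cdot 5 \cdot 6 = \frac{1}{\left(2 + 2 \cdot 1\right) + 9} \cdot 5 \cdot 6 = \frac{1}{\left(2 + 2\right) + 9} \cdot 5 \cdot 6 = \frac{1}{4 + 9} \cdot 5 \cdot 6 = \frac{1}{13} \cdot 5 \cdot 6 = \frac{5}{13} \cdot 6 = \frac{30}{13}$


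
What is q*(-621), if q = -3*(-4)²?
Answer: 29808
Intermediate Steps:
q = -48 (q = -3*16 = -48)
q*(-621) = -48*(-621) = 29808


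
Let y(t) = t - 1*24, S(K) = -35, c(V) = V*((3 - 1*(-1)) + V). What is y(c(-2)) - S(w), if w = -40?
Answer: 7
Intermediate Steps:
c(V) = V*(4 + V) (c(V) = V*((3 + 1) + V) = V*(4 + V))
y(t) = -24 + t (y(t) = t - 24 = -24 + t)
y(c(-2)) - S(w) = (-24 - 2*(4 - 2)) - 1*(-35) = (-24 - 2*2) + 35 = (-24 - 4) + 35 = -28 + 35 = 7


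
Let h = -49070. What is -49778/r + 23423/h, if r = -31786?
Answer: 849041491/779869510 ≈ 1.0887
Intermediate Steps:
-49778/r + 23423/h = -49778/(-31786) + 23423/(-49070) = -49778*(-1/31786) + 23423*(-1/49070) = 24889/15893 - 23423/49070 = 849041491/779869510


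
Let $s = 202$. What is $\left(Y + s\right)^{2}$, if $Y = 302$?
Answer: $254016$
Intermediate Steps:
$\left(Y + s\right)^{2} = \left(302 + 202\right)^{2} = 504^{2} = 254016$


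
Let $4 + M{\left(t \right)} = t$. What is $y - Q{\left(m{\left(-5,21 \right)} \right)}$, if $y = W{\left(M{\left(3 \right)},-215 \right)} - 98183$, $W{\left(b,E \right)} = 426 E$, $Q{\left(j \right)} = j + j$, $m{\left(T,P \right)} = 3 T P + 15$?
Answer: $-189173$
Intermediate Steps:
$m{\left(T,P \right)} = 15 + 3 P T$ ($m{\left(T,P \right)} = 3 P T + 15 = 15 + 3 P T$)
$M{\left(t \right)} = -4 + t$
$Q{\left(j \right)} = 2 j$
$y = -189773$ ($y = 426 \left(-215\right) - 98183 = -91590 - 98183 = -189773$)
$y - Q{\left(m{\left(-5,21 \right)} \right)} = -189773 - 2 \left(15 + 3 \cdot 21 \left(-5\right)\right) = -189773 - 2 \left(15 - 315\right) = -189773 - 2 \left(-300\right) = -189773 - -600 = -189773 + 600 = -189173$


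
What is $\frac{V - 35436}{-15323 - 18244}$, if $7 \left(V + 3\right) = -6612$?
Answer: $\frac{84895}{78323} \approx 1.0839$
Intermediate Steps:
$V = - \frac{6633}{7}$ ($V = -3 + \frac{1}{7} \left(-6612\right) = -3 - \frac{6612}{7} = - \frac{6633}{7} \approx -947.57$)
$\frac{V - 35436}{-15323 - 18244} = \frac{- \frac{6633}{7} - 35436}{-15323 - 18244} = - \frac{254685}{7 \left(-33567\right)} = \left(- \frac{254685}{7}\right) \left(- \frac{1}{33567}\right) = \frac{84895}{78323}$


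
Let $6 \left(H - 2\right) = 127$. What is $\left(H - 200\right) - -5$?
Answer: $- \frac{1031}{6} \approx -171.83$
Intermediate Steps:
$H = \frac{139}{6}$ ($H = 2 + \frac{1}{6} \cdot 127 = 2 + \frac{127}{6} = \frac{139}{6} \approx 23.167$)
$\left(H - 200\right) - -5 = \left(\frac{139}{6} - 200\right) - -5 = - \frac{1061}{6} + 5 = - \frac{1031}{6}$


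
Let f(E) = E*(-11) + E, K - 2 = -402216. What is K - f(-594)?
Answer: -408154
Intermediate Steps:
K = -402214 (K = 2 - 402216 = -402214)
f(E) = -10*E (f(E) = -11*E + E = -10*E)
K - f(-594) = -402214 - (-10)*(-594) = -402214 - 1*5940 = -402214 - 5940 = -408154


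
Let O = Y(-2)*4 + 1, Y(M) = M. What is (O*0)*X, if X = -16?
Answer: 0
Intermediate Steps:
O = -7 (O = -2*4 + 1 = -8 + 1 = -7)
(O*0)*X = -7*0*(-16) = 0*(-16) = 0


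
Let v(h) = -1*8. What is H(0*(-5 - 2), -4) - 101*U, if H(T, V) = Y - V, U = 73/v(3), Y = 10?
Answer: 7485/8 ≈ 935.63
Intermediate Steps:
v(h) = -8
U = -73/8 (U = 73/(-8) = 73*(-⅛) = -73/8 ≈ -9.1250)
H(T, V) = 10 - V
H(0*(-5 - 2), -4) - 101*U = (10 - 1*(-4)) - 101*(-73/8) = (10 + 4) + 7373/8 = 14 + 7373/8 = 7485/8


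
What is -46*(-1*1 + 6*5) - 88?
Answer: -1422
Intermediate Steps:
-46*(-1*1 + 6*5) - 88 = -46*(-1 + 30) - 88 = -46*29 - 88 = -1334 - 88 = -1422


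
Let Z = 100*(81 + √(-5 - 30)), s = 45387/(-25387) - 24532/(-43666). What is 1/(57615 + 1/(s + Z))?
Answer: 291793114020196517584462438789/16811660300111679010714676339939824 + 7680501958686141025*I*√35/16811660300111679010714676339939824 ≈ 1.7357e-5 + 2.7028e-15*I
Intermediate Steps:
s = -679537429/554274371 (s = 45387*(-1/25387) - 24532*(-1/43666) = -45387/25387 + 12266/21833 = -679537429/554274371 ≈ -1.2260)
Z = 8100 + 100*I*√35 (Z = 100*(81 + √(-35)) = 100*(81 + I*√35) = 8100 + 100*I*√35 ≈ 8100.0 + 591.61*I)
1/(57615 + 1/(s + Z)) = 1/(57615 + 1/(-679537429/554274371 + (8100 + 100*I*√35))) = 1/(57615 + 1/(4488942867671/554274371 + 100*I*√35))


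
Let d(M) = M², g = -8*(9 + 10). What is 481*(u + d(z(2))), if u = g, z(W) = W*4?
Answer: -42328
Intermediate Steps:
g = -152 (g = -8*19 = -152)
z(W) = 4*W
u = -152
481*(u + d(z(2))) = 481*(-152 + (4*2)²) = 481*(-152 + 8²) = 481*(-152 + 64) = 481*(-88) = -42328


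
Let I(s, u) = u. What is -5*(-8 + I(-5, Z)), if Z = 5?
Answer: 15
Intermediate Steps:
-5*(-8 + I(-5, Z)) = -5*(-8 + 5) = -5*(-3) = 15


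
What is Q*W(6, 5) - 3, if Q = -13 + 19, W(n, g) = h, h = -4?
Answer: -27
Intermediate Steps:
W(n, g) = -4
Q = 6
Q*W(6, 5) - 3 = 6*(-4) - 3 = -24 - 3 = -27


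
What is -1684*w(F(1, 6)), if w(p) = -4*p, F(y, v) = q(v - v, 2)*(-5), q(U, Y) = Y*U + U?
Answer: 0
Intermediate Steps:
q(U, Y) = U + U*Y (q(U, Y) = U*Y + U = U + U*Y)
F(y, v) = 0 (F(y, v) = ((v - v)*(1 + 2))*(-5) = (0*3)*(-5) = 0*(-5) = 0)
-1684*w(F(1, 6)) = -(-6736)*0 = -1684*0 = 0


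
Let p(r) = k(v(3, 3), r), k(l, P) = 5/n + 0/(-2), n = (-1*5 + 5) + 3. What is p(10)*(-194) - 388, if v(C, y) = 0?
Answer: -2134/3 ≈ -711.33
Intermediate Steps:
n = 3 (n = (-5 + 5) + 3 = 0 + 3 = 3)
k(l, P) = 5/3 (k(l, P) = 5/3 + 0/(-2) = 5*(⅓) + 0*(-½) = 5/3 + 0 = 5/3)
p(r) = 5/3
p(10)*(-194) - 388 = (5/3)*(-194) - 388 = -970/3 - 388 = -2134/3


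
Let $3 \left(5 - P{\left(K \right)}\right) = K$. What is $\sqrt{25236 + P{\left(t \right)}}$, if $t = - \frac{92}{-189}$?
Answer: $\frac{\sqrt{100180885}}{63} \approx 158.87$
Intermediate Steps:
$t = \frac{92}{189}$ ($t = \left(-92\right) \left(- \frac{1}{189}\right) = \frac{92}{189} \approx 0.48677$)
$P{\left(K \right)} = 5 - \frac{K}{3}$
$\sqrt{25236 + P{\left(t \right)}} = \sqrt{25236 + \left(5 - \frac{92}{567}\right)} = \sqrt{25236 + \frac{2743}{567}} = \sqrt{\frac{14311555}{567}} = \frac{\sqrt{100180885}}{63}$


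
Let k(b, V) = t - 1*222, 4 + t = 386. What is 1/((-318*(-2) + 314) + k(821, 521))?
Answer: 1/1110 ≈ 0.00090090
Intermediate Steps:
t = 382 (t = -4 + 386 = 382)
k(b, V) = 160 (k(b, V) = 382 - 1*222 = 382 - 222 = 160)
1/((-318*(-2) + 314) + k(821, 521)) = 1/((-318*(-2) + 314) + 160) = 1/((636 + 314) + 160) = 1/(950 + 160) = 1/1110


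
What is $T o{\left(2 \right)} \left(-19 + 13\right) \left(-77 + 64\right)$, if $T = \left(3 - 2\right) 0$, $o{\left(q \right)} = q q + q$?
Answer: $0$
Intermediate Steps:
$o{\left(q \right)} = q + q^{2}$ ($o{\left(q \right)} = q^{2} + q = q + q^{2}$)
$T = 0$ ($T = 1 \cdot 0 = 0$)
$T o{\left(2 \right)} \left(-19 + 13\right) \left(-77 + 64\right) = 0 \cdot 2 \left(1 + 2\right) \left(-19 + 13\right) \left(-77 + 64\right) = 0 \cdot 2 \cdot 3 \left(\left(-6\right) \left(-13\right)\right) = 0 \cdot 6 \cdot 78 = 0 \cdot 78 = 0$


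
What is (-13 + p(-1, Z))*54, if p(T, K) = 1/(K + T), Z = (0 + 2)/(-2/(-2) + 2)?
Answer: -864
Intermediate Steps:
Z = ⅔ (Z = 2/(-2*(-½) + 2) = 2/(1 + 2) = 2/3 = 2*(⅓) = ⅔ ≈ 0.66667)
(-13 + p(-1, Z))*54 = (-13 + 1/(⅔ - 1))*54 = (-13 + 1/(-⅓))*54 = (-13 - 3)*54 = -16*54 = -864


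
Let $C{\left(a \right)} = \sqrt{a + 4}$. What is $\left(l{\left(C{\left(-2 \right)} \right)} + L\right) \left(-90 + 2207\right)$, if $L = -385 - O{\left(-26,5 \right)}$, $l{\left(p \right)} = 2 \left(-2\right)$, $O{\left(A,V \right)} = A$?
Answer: $-768471$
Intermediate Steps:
$C{\left(a \right)} = \sqrt{4 + a}$
$l{\left(p \right)} = -4$
$L = -359$ ($L = -385 - -26 = -385 + 26 = -359$)
$\left(l{\left(C{\left(-2 \right)} \right)} + L\right) \left(-90 + 2207\right) = \left(-4 - 359\right) \left(-90 + 2207\right) = \left(-363\right) 2117 = -768471$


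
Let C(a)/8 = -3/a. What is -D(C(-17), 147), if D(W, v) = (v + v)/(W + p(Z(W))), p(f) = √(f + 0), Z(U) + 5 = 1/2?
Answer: -26656/417 + 28322*I*√2/417 ≈ -63.923 + 96.051*I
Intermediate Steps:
C(a) = -24/a (C(a) = 8*(-3/a) = -24/a)
Z(U) = -9/2 (Z(U) = -5 + 1/2 = -5 + ½ = -9/2)
p(f) = √f
D(W, v) = 2*v/(W + 3*I*√2/2) (D(W, v) = (v + v)/(W + √(-9/2)) = (2*v)/(W + 3*I*√2/2) = 2*v/(W + 3*I*√2/2))
-D(C(-17), 147) = -4*147/(2*(-24/(-17)) + 3*I*√2) = -4*147/(2*(-24*(-1/17)) + 3*I*√2) = -4*147/(2*(24/17) + 3*I*√2) = -4*147/(48/17 + 3*I*√2) = -588/(48/17 + 3*I*√2)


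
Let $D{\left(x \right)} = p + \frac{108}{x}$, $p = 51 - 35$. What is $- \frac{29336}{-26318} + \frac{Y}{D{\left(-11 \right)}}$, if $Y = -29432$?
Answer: $- \frac{1064813786}{223703} \approx -4759.9$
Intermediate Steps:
$p = 16$
$D{\left(x \right)} = 16 + \frac{108}{x}$
$- \frac{29336}{-26318} + \frac{Y}{D{\left(-11 \right)}} = - \frac{29336}{-26318} - \frac{29432}{16 + \frac{108}{-11}} = \left(-29336\right) \left(- \frac{1}{26318}\right) - \frac{29432}{16 + 108 \left(- \frac{1}{11}\right)} = \frac{14668}{13159} - \frac{29432}{16 - \frac{108}{11}} = \frac{14668}{13159} - \frac{29432}{\frac{68}{11}} = \frac{14668}{13159} - \frac{80938}{17} = - \frac{1064813786}{223703}$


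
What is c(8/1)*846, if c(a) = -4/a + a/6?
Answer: 705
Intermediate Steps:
c(a) = -4/a + a/6 (c(a) = -4/a + a*(1/6) = -4/a + a/6)
c(8/1)*846 = (-4/(8/1) + (8/1)/6)*846 = (-4/(8*1) + (8*1)/6)*846 = (-4/8 + (1/6)*8)*846 = (-4*1/8 + 4/3)*846 = (-1/2 + 4/3)*846 = (5/6)*846 = 705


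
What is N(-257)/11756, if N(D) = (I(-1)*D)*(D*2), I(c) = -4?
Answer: -132098/2939 ≈ -44.947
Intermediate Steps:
N(D) = -8*D² (N(D) = (-4*D)*(D*2) = (-4*D)*(2*D) = -8*D²)
N(-257)/11756 = -8*(-257)²/11756 = -8*66049*(1/11756) = -528392*1/11756 = -132098/2939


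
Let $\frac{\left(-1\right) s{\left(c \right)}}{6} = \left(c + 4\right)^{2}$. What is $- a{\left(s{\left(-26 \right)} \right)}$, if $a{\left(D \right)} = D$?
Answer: $2904$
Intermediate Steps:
$s{\left(c \right)} = - 6 \left(4 + c\right)^{2}$ ($s{\left(c \right)} = - 6 \left(c + 4\right)^{2} = - 6 \left(4 + c\right)^{2}$)
$- a{\left(s{\left(-26 \right)} \right)} = - \left(-6\right) \left(4 - 26\right)^{2} = - \left(-6\right) \left(-22\right)^{2} = - \left(-6\right) 484 = \left(-1\right) \left(-2904\right) = 2904$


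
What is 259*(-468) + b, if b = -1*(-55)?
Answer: -121157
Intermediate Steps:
b = 55
259*(-468) + b = 259*(-468) + 55 = -121212 + 55 = -121157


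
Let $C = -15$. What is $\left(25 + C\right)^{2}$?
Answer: $100$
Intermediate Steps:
$\left(25 + C\right)^{2} = \left(25 - 15\right)^{2} = 10^{2} = 100$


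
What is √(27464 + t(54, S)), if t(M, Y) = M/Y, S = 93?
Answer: √26393462/31 ≈ 165.72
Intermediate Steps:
√(27464 + t(54, S)) = √(27464 + 54/93) = √(27464 + 54*(1/93)) = √(27464 + 18/31) = √(851402/31) = √26393462/31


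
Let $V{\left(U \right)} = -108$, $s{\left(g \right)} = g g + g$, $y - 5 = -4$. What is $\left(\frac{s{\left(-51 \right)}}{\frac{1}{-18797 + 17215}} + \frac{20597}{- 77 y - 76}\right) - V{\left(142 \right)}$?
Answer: $- \frac{617221373}{153} \approx -4.0341 \cdot 10^{6}$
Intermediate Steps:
$y = 1$ ($y = 5 - 4 = 1$)
$s{\left(g \right)} = g + g^{2}$ ($s{\left(g \right)} = g^{2} + g = g + g^{2}$)
$\left(\frac{s{\left(-51 \right)}}{\frac{1}{-18797 + 17215}} + \frac{20597}{- 77 y - 76}\right) - V{\left(142 \right)} = \left(\frac{\left(-51\right) \left(1 - 51\right)}{\frac{1}{-18797 + 17215}} + \frac{20597}{\left(-77\right) 1 - 76}\right) - -108 = \left(\frac{\left(-51\right) \left(-50\right)}{\frac{1}{-1582}} + \frac{20597}{-77 - 76}\right) + 108 = \left(\frac{2550}{- \frac{1}{1582}} + \frac{20597}{-153}\right) + 108 = \left(2550 \left(-1582\right) + 20597 \left(- \frac{1}{153}\right)\right) + 108 = \left(-4034100 - \frac{20597}{153}\right) + 108 = - \frac{617237897}{153} + 108 = - \frac{617221373}{153}$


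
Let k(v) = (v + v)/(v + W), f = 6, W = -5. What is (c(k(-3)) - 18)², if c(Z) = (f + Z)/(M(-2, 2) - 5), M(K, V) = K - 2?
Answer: 5625/16 ≈ 351.56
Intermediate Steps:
k(v) = 2*v/(-5 + v) (k(v) = (v + v)/(v - 5) = (2*v)/(-5 + v) = 2*v/(-5 + v))
M(K, V) = -2 + K
c(Z) = -⅔ - Z/9 (c(Z) = (6 + Z)/((-2 - 2) - 5) = (6 + Z)/(-4 - 5) = (6 + Z)/(-9) = (6 + Z)*(-⅑) = -⅔ - Z/9)
(c(k(-3)) - 18)² = ((-⅔ - 2*(-3)/(9*(-5 - 3))) - 18)² = ((-⅔ - 2*(-3)/(9*(-8))) - 18)² = ((-⅔ - 2*(-3)*(-1)/(9*8)) - 18)² = ((-⅔ - ⅑*¾) - 18)² = ((-⅔ - 1/12) - 18)² = (-¾ - 18)² = (-75/4)² = 5625/16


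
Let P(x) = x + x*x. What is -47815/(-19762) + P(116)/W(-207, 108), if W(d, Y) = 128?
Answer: 34291273/316192 ≈ 108.45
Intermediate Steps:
P(x) = x + x²
-47815/(-19762) + P(116)/W(-207, 108) = -47815/(-19762) + (116*(1 + 116))/128 = -47815*(-1/19762) + (116*117)*(1/128) = 47815/19762 + 13572*(1/128) = 47815/19762 + 3393/32 = 34291273/316192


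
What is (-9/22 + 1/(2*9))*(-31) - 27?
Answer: -1588/99 ≈ -16.040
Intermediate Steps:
(-9/22 + 1/(2*9))*(-31) - 27 = (-9*1/22 + (½)*(⅑))*(-31) - 27 = (-9/22 + 1/18)*(-31) - 27 = -35/99*(-31) - 27 = 1085/99 - 27 = -1588/99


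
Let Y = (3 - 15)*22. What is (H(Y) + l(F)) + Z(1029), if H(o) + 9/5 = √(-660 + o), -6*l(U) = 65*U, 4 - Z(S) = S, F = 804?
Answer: -48684/5 + 2*I*√231 ≈ -9736.8 + 30.397*I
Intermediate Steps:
Z(S) = 4 - S
l(U) = -65*U/6
Y = -264 (Y = -12*22 = -264)
H(o) = -9/5 + √(-660 + o)
(H(Y) + l(F)) + Z(1029) = ((-9/5 + √(-660 - 264)) - 65/6*804) + (4 - 1*1029) = ((-9/5 + √(-924)) - 8710) + (4 - 1029) = ((-9/5 + 2*I*√231) - 8710) - 1025 = (-43559/5 + 2*I*√231) - 1025 = -48684/5 + 2*I*√231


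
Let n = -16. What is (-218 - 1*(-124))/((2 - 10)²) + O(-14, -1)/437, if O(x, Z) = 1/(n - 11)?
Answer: -554585/377568 ≈ -1.4688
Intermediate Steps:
O(x, Z) = -1/27 (O(x, Z) = 1/(-16 - 11) = 1/(-27) = -1/27)
(-218 - 1*(-124))/((2 - 10)²) + O(-14, -1)/437 = (-218 - 1*(-124))/((2 - 10)²) - 1/27/437 = (-218 + 124)/((-8)²) - 1/27*1/437 = -94/64 - 1/11799 = -94*1/64 - 1/11799 = -47/32 - 1/11799 = -554585/377568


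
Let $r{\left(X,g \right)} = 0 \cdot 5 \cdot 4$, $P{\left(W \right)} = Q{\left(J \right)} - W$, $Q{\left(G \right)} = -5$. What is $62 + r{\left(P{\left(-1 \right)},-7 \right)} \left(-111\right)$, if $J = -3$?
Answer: $62$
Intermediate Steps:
$P{\left(W \right)} = -5 - W$
$r{\left(X,g \right)} = 0$ ($r{\left(X,g \right)} = 0 \cdot 4 = 0$)
$62 + r{\left(P{\left(-1 \right)},-7 \right)} \left(-111\right) = 62 + 0 \left(-111\right) = 62 + 0 = 62$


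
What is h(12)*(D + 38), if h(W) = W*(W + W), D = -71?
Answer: -9504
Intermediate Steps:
h(W) = 2*W**2 (h(W) = W*(2*W) = 2*W**2)
h(12)*(D + 38) = (2*12**2)*(-71 + 38) = (2*144)*(-33) = 288*(-33) = -9504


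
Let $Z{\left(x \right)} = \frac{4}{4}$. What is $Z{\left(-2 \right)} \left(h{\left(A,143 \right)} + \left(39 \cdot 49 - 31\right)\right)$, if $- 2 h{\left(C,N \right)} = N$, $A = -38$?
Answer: $\frac{3617}{2} \approx 1808.5$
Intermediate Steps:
$h{\left(C,N \right)} = - \frac{N}{2}$
$Z{\left(x \right)} = 1$ ($Z{\left(x \right)} = 4 \cdot \frac{1}{4} = 1$)
$Z{\left(-2 \right)} \left(h{\left(A,143 \right)} + \left(39 \cdot 49 - 31\right)\right) = 1 \left(\left(- \frac{1}{2}\right) 143 + \left(39 \cdot 49 - 31\right)\right) = 1 \left(- \frac{143}{2} + \left(1911 - 31\right)\right) = 1 \left(- \frac{143}{2} + 1880\right) = 1 \cdot \frac{3617}{2} = \frac{3617}{2}$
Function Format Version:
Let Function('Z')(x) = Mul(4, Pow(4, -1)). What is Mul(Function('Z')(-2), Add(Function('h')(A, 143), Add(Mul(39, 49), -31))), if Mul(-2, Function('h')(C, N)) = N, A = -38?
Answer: Rational(3617, 2) ≈ 1808.5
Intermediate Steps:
Function('h')(C, N) = Mul(Rational(-1, 2), N)
Function('Z')(x) = 1 (Function('Z')(x) = Mul(4, Rational(1, 4)) = 1)
Mul(Function('Z')(-2), Add(Function('h')(A, 143), Add(Mul(39, 49), -31))) = Mul(1, Add(Mul(Rational(-1, 2), 143), Add(Mul(39, 49), -31))) = Mul(1, Add(Rational(-143, 2), Add(1911, -31))) = Mul(1, Add(Rational(-143, 2), 1880)) = Mul(1, Rational(3617, 2)) = Rational(3617, 2)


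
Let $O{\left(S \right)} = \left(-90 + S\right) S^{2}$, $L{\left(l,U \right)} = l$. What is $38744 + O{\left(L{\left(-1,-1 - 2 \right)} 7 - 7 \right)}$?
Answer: $18360$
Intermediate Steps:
$O{\left(S \right)} = S^{2} \left(-90 + S\right)$
$38744 + O{\left(L{\left(-1,-1 - 2 \right)} 7 - 7 \right)} = 38744 + \left(\left(-1\right) 7 - 7\right)^{2} \left(-90 - 14\right) = 38744 + \left(-7 - 7\right)^{2} \left(-90 - 14\right) = 38744 + \left(-14\right)^{2} \left(-90 - 14\right) = 38744 + 196 \left(-104\right) = 38744 - 20384 = 18360$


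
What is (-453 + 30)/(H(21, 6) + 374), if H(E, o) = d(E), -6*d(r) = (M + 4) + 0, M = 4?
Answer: -1269/1118 ≈ -1.1351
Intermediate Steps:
d(r) = -4/3 (d(r) = -((4 + 4) + 0)/6 = -(8 + 0)/6 = -⅙*8 = -4/3)
H(E, o) = -4/3
(-453 + 30)/(H(21, 6) + 374) = (-453 + 30)/(-4/3 + 374) = -423/1118/3 = -423*3/1118 = -1269/1118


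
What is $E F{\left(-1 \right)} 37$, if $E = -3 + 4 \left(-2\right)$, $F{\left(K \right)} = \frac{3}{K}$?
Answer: $1221$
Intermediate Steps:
$E = -11$ ($E = -3 - 8 = -11$)
$E F{\left(-1 \right)} 37 = - 11 \frac{3}{-1} \cdot 37 = - 11 \cdot 3 \left(-1\right) 37 = \left(-11\right) \left(-3\right) 37 = 33 \cdot 37 = 1221$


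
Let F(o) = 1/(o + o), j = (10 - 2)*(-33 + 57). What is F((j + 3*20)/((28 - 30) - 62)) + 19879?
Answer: 1252369/63 ≈ 19879.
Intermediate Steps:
j = 192 (j = 8*24 = 192)
F(o) = 1/(2*o)
F((j + 3*20)/((28 - 30) - 62)) + 19879 = 1/(2*(((192 + 3*20)/((28 - 30) - 62)))) + 19879 = 1/(2*(((192 + 60)/(-2 - 62)))) + 19879 = 1/(2*((252/(-64)))) + 19879 = 1/(2*((252*(-1/64)))) + 19879 = 1/(2*(-63/16)) + 19879 = (1/2)*(-16/63) + 19879 = -8/63 + 19879 = 1252369/63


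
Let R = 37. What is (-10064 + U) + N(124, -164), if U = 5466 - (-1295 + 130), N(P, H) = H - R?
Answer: -3634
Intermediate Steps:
N(P, H) = -37 + H (N(P, H) = H - 1*37 = H - 37 = -37 + H)
U = 6631 (U = 5466 - 1*(-1165) = 5466 + 1165 = 6631)
(-10064 + U) + N(124, -164) = (-10064 + 6631) + (-37 - 164) = -3433 - 201 = -3634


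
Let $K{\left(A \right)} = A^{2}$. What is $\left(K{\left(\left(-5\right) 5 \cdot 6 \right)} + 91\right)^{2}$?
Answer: $510353281$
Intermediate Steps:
$\left(K{\left(\left(-5\right) 5 \cdot 6 \right)} + 91\right)^{2} = \left(\left(\left(-5\right) 5 \cdot 6\right)^{2} + 91\right)^{2} = \left(\left(\left(-25\right) 6\right)^{2} + 91\right)^{2} = \left(\left(-150\right)^{2} + 91\right)^{2} = \left(22500 + 91\right)^{2} = 22591^{2} = 510353281$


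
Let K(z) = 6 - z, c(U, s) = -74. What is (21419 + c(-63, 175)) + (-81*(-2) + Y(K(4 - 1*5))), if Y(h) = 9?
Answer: 21516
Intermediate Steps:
(21419 + c(-63, 175)) + (-81*(-2) + Y(K(4 - 1*5))) = (21419 - 74) + (-81*(-2) + 9) = 21345 + (162 + 9) = 21345 + 171 = 21516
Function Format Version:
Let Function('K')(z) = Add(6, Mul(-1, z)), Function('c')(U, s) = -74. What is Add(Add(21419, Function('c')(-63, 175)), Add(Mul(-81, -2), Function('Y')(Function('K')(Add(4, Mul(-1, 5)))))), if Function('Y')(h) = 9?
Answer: 21516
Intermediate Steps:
Add(Add(21419, Function('c')(-63, 175)), Add(Mul(-81, -2), Function('Y')(Function('K')(Add(4, Mul(-1, 5)))))) = Add(Add(21419, -74), Add(Mul(-81, -2), 9)) = Add(21345, Add(162, 9)) = Add(21345, 171) = 21516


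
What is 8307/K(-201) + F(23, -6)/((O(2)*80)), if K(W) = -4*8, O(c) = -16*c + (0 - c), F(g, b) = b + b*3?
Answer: -706071/2720 ≈ -259.58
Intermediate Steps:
F(g, b) = 4*b (F(g, b) = b + 3*b = 4*b)
O(c) = -17*c (O(c) = -16*c - c = -17*c)
K(W) = -32
8307/K(-201) + F(23, -6)/((O(2)*80)) = 8307/(-32) + (4*(-6))/((-17*2*80)) = 8307*(-1/32) - 24/((-34*80)) = -8307/32 - 24/(-2720) = -8307/32 - 24*(-1/2720) = -8307/32 + 3/340 = -706071/2720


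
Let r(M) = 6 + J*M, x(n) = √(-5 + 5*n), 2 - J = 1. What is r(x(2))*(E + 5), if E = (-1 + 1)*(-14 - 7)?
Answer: 30 + 5*√5 ≈ 41.180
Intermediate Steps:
J = 1 (J = 2 - 1*1 = 2 - 1 = 1)
E = 0 (E = 0*(-21) = 0)
r(M) = 6 + M (r(M) = 6 + 1*M = 6 + M)
r(x(2))*(E + 5) = (6 + √(-5 + 5*2))*(0 + 5) = (6 + √(-5 + 10))*5 = (6 + √5)*5 = 30 + 5*√5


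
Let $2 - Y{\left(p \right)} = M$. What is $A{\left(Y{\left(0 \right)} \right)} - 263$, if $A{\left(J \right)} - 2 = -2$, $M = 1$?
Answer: $-263$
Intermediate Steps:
$Y{\left(p \right)} = 1$ ($Y{\left(p \right)} = 2 - 1 = 1$)
$A{\left(J \right)} = 0$ ($A{\left(J \right)} = 2 - 2 = 0$)
$A{\left(Y{\left(0 \right)} \right)} - 263 = 0 - 263 = -263$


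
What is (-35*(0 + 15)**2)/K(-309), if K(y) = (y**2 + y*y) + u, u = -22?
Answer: -1575/38188 ≈ -0.041243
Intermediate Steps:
K(y) = -22 + 2*y**2 (K(y) = (y**2 + y*y) - 22 = (y**2 + y**2) - 22 = 2*y**2 - 22 = -22 + 2*y**2)
(-35*(0 + 15)**2)/K(-309) = (-35*(0 + 15)**2)/(-22 + 2*(-309)**2) = (-35*15**2)/(-22 + 2*95481) = (-35*225)/(-22 + 190962) = -7875/190940 = -7875*1/190940 = -1575/38188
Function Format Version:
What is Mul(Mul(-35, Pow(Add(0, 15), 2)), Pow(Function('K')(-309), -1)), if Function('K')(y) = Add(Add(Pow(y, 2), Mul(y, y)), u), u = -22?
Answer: Rational(-1575, 38188) ≈ -0.041243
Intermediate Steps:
Function('K')(y) = Add(-22, Mul(2, Pow(y, 2))) (Function('K')(y) = Add(Add(Pow(y, 2), Mul(y, y)), -22) = Add(Add(Pow(y, 2), Pow(y, 2)), -22) = Add(Mul(2, Pow(y, 2)), -22) = Add(-22, Mul(2, Pow(y, 2))))
Mul(Mul(-35, Pow(Add(0, 15), 2)), Pow(Function('K')(-309), -1)) = Mul(Mul(-35, Pow(Add(0, 15), 2)), Pow(Add(-22, Mul(2, Pow(-309, 2))), -1)) = Mul(Mul(-35, Pow(15, 2)), Pow(Add(-22, Mul(2, 95481)), -1)) = Mul(Mul(-35, 225), Pow(Add(-22, 190962), -1)) = Mul(-7875, Pow(190940, -1)) = Mul(-7875, Rational(1, 190940)) = Rational(-1575, 38188)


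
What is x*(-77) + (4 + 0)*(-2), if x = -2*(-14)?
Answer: -2164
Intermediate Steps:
x = 28
x*(-77) + (4 + 0)*(-2) = 28*(-77) + (4 + 0)*(-2) = -2156 + 4*(-2) = -2156 - 8 = -2164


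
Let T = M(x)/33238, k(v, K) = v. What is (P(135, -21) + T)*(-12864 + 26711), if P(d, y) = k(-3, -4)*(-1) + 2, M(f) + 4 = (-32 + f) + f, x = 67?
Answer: 1151294968/16619 ≈ 69276.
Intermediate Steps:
M(f) = -36 + 2*f (M(f) = -4 + ((-32 + f) + f) = -4 + (-32 + 2*f) = -36 + 2*f)
T = 49/16619 (T = (-36 + 2*67)/33238 = (-36 + 134)*(1/33238) = 98*(1/33238) = 49/16619 ≈ 0.0029484)
P(d, y) = 5 (P(d, y) = -3*(-1) + 2 = 3 + 2 = 5)
(P(135, -21) + T)*(-12864 + 26711) = (5 + 49/16619)*(-12864 + 26711) = (83144/16619)*13847 = 1151294968/16619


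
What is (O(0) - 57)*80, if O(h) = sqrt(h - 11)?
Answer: -4560 + 80*I*sqrt(11) ≈ -4560.0 + 265.33*I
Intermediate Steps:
O(h) = sqrt(-11 + h)
(O(0) - 57)*80 = (sqrt(-11 + 0) - 57)*80 = (sqrt(-11) - 57)*80 = (I*sqrt(11) - 57)*80 = (-57 + I*sqrt(11))*80 = -4560 + 80*I*sqrt(11)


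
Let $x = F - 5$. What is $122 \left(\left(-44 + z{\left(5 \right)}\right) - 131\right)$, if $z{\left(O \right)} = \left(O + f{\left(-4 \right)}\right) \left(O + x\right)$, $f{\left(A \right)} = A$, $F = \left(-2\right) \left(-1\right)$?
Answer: $-21106$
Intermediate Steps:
$F = 2$
$x = -3$ ($x = 2 - 5 = -3$)
$z{\left(O \right)} = \left(-4 + O\right) \left(-3 + O\right)$ ($z{\left(O \right)} = \left(O - 4\right) \left(O - 3\right) = \left(-4 + O\right) \left(-3 + O\right)$)
$122 \left(\left(-44 + z{\left(5 \right)}\right) - 131\right) = 122 \left(\left(-44 + \left(12 + 5^{2} - 35\right)\right) - 131\right) = 122 \left(\left(-44 + \left(12 + 25 - 35\right)\right) - 131\right) = 122 \left(\left(-44 + 2\right) - 131\right) = 122 \left(-42 - 131\right) = 122 \left(-173\right) = -21106$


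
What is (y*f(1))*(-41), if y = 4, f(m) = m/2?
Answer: -82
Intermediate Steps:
f(m) = m/2 (f(m) = m*(½) = m/2)
(y*f(1))*(-41) = (4*((½)*1))*(-41) = (4*(½))*(-41) = 2*(-41) = -82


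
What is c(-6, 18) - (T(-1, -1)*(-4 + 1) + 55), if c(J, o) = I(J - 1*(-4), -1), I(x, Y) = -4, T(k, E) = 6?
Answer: -41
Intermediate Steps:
c(J, o) = -4
c(-6, 18) - (T(-1, -1)*(-4 + 1) + 55) = -4 - (6*(-4 + 1) + 55) = -4 - (6*(-3) + 55) = -4 - (-18 + 55) = -4 - 1*37 = -4 - 37 = -41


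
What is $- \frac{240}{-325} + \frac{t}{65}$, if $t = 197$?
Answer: $\frac{49}{13} \approx 3.7692$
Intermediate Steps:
$- \frac{240}{-325} + \frac{t}{65} = - \frac{240}{-325} + \frac{197}{65} = \left(-240\right) \left(- \frac{1}{325}\right) + 197 \cdot \frac{1}{65} = \frac{48}{65} + \frac{197}{65} = \frac{49}{13}$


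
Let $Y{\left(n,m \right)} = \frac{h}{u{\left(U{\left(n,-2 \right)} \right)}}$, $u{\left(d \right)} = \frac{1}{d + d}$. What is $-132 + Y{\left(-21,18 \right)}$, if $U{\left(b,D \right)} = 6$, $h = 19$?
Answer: $96$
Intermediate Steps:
$u{\left(d \right)} = \frac{1}{2 d}$
$Y{\left(n,m \right)} = 228$ ($Y{\left(n,m \right)} = \frac{19}{\frac{1}{2} \cdot \frac{1}{6}} = 19 \frac{1}{\frac{1}{12}} = 19 \cdot 12 = 228$)
$-132 + Y{\left(-21,18 \right)} = -132 + 228 = 96$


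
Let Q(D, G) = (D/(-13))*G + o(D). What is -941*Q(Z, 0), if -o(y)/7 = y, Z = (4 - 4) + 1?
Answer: 6587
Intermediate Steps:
Z = 1 (Z = 0 + 1 = 1)
o(y) = -7*y
Q(D, G) = -7*D - D*G/13 (Q(D, G) = (D/(-13))*G - 7*D = (-D/13)*G - 7*D = -D*G/13 - 7*D = -7*D - D*G/13)
-941*Q(Z, 0) = -941*(-91 - 1*0)/13 = -941*(-91 + 0)/13 = -941*(-91)/13 = -941*(-7) = 6587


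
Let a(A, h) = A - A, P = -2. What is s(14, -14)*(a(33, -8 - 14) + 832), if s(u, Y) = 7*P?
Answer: -11648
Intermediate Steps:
s(u, Y) = -14 (s(u, Y) = 7*(-2) = -14)
a(A, h) = 0
s(14, -14)*(a(33, -8 - 14) + 832) = -14*(0 + 832) = -14*832 = -11648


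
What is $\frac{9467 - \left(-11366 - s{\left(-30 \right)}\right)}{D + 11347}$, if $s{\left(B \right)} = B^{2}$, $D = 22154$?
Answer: $\frac{21733}{33501} \approx 0.64873$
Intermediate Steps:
$\frac{9467 - \left(-11366 - s{\left(-30 \right)}\right)}{D + 11347} = \frac{9467 + \left(\left(\left(-30\right)^{2} + 14921\right) - 3555\right)}{22154 + 11347} = \frac{9467 + \left(\left(900 + 14921\right) - 3555\right)}{33501} = \left(9467 + \left(15821 - 3555\right)\right) \frac{1}{33501} = \left(9467 + 12266\right) \frac{1}{33501} = 21733 \cdot \frac{1}{33501} = \frac{21733}{33501}$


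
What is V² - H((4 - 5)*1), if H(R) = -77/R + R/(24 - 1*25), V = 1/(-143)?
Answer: -1595021/20449 ≈ -78.000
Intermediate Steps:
V = -1/143 ≈ -0.0069930
H(R) = -R - 77/R (H(R) = -77/R + R/(24 - 25) = -77/R + R/(-1) = -77/R + R*(-1) = -77/R - R = -R - 77/R)
V² - H((4 - 5)*1) = (-1/143)² - (-(4 - 5) - 77/(4 - 5)) = 1/20449 - (-(-1) - 77/((-1*1))) = 1/20449 - (-1*(-1) - 77/(-1)) = 1/20449 - (1 - 77*(-1)) = 1/20449 - (1 + 77) = 1/20449 - 1*78 = 1/20449 - 78 = -1595021/20449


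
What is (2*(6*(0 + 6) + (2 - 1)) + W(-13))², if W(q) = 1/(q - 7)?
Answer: 2187441/400 ≈ 5468.6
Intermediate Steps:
W(q) = 1/(-7 + q)
(2*(6*(0 + 6) + (2 - 1)) + W(-13))² = (2*(6*(0 + 6) + (2 - 1)) + 1/(-7 - 13))² = (2*(6*6 + 1) + 1/(-20))² = (2*(36 + 1) - 1/20)² = (2*37 - 1/20)² = (74 - 1/20)² = (1479/20)² = 2187441/400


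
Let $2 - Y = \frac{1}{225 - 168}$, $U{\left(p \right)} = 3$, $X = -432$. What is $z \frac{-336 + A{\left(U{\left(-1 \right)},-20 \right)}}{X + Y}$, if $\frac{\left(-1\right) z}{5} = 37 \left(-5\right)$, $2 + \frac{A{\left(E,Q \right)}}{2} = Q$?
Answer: $\frac{20035500}{24511} \approx 817.41$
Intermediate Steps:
$A{\left(E,Q \right)} = -4 + 2 Q$
$Y = \frac{113}{57}$ ($Y = 2 - \frac{1}{225 - 168} = 2 - \frac{1}{57} = \frac{113}{57} \approx 1.9825$)
$z = 925$ ($z = - 5 \cdot 37 \left(-5\right) = \left(-5\right) \left(-185\right) = 925$)
$z \frac{-336 + A{\left(U{\left(-1 \right)},-20 \right)}}{X + Y} = 925 \frac{-336 + \left(-4 + 2 \left(-20\right)\right)}{-432 + \frac{113}{57}} = 925 \frac{-336 - 44}{- \frac{24511}{57}} = 925 \left(-336 - 44\right) \left(- \frac{57}{24511}\right) = 925 \left(\left(-380\right) \left(- \frac{57}{24511}\right)\right) = 925 \cdot \frac{21660}{24511} = \frac{20035500}{24511}$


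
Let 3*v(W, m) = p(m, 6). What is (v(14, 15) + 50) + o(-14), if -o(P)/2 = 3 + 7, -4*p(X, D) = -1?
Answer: 361/12 ≈ 30.083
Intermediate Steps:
p(X, D) = ¼ (p(X, D) = -¼*(-1) = ¼)
v(W, m) = 1/12 (v(W, m) = (⅓)*(¼) = 1/12)
o(P) = -20 (o(P) = -2*(3 + 7) = -2*10 = -20)
(v(14, 15) + 50) + o(-14) = (1/12 + 50) - 20 = 601/12 - 20 = 361/12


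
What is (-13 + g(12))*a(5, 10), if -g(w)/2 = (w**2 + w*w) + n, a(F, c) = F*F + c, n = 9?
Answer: -21245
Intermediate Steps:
a(F, c) = c + F**2 (a(F, c) = F**2 + c = c + F**2)
g(w) = -18 - 4*w**2 (g(w) = -2*((w**2 + w*w) + 9) = -2*((w**2 + w**2) + 9) = -2*(2*w**2 + 9) = -2*(9 + 2*w**2) = -18 - 4*w**2)
(-13 + g(12))*a(5, 10) = (-13 + (-18 - 4*12**2))*(10 + 5**2) = (-13 + (-18 - 4*144))*(10 + 25) = (-13 + (-18 - 576))*35 = (-13 - 594)*35 = -607*35 = -21245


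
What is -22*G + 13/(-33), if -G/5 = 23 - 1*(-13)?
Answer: 130667/33 ≈ 3959.6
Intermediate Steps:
G = -180 (G = -5*(23 - 1*(-13)) = -5*(23 + 13) = -5*36 = -180)
-22*G + 13/(-33) = -22*(-180) + 13/(-33) = 3960 + 13*(-1/33) = 3960 - 13/33 = 130667/33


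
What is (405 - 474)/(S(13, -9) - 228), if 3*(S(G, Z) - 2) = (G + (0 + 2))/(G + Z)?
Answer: 276/899 ≈ 0.30701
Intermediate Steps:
S(G, Z) = 2 + (2 + G)/(3*(G + Z)) (S(G, Z) = 2 + ((G + (0 + 2))/(G + Z))/3 = 2 + ((G + 2)/(G + Z))/3 = 2 + ((2 + G)/(G + Z))/3 = 2 + (2 + G)/(3*(G + Z)))
(405 - 474)/(S(13, -9) - 228) = (405 - 474)/((2 + 6*(-9) + 7*13)/(3*(13 - 9)) - 228) = -69/((⅓)*(2 - 54 + 91)/4 - 228) = -69/((⅓)*(¼)*39 - 228) = -69/(13/4 - 228) = -69/(-899/4) = -69*(-4/899) = 276/899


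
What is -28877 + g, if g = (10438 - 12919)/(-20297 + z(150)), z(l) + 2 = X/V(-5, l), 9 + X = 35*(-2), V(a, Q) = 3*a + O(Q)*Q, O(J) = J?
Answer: -13180073900153/456423094 ≈ -28877.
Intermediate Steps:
V(a, Q) = Q**2 + 3*a (V(a, Q) = 3*a + Q*Q = 3*a + Q**2 = Q**2 + 3*a)
X = -79 (X = -9 + 35*(-2) = -9 - 70 = -79)
z(l) = -2 - 79/(-15 + l**2) (z(l) = -2 - 79/(l**2 + 3*(-5)) = -2 - 79/(l**2 - 15) = -2 - 79/(-15 + l**2))
g = 55785285/456423094 (g = (10438 - 12919)/(-20297 + (-49 - 2*150**2)/(-15 + 150**2)) = -2481/(-20297 + (-49 - 2*22500)/(-15 + 22500)) = -2481/(-20297 + (-49 - 45000)/22485) = -2481/(-20297 + (1/22485)*(-45049)) = -2481/(-20297 - 45049/22485) = -2481/(-456423094/22485) = -2481*(-22485/456423094) = 55785285/456423094 ≈ 0.12222)
-28877 + g = -28877 + 55785285/456423094 = -13180073900153/456423094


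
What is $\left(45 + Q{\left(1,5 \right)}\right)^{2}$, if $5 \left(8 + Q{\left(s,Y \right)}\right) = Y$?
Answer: $1444$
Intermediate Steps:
$Q{\left(s,Y \right)} = -8 + \frac{Y}{5}$
$\left(45 + Q{\left(1,5 \right)}\right)^{2} = \left(45 + \left(-8 + \frac{1}{5} \cdot 5\right)\right)^{2} = \left(45 + \left(-8 + 1\right)\right)^{2} = \left(45 - 7\right)^{2} = 38^{2} = 1444$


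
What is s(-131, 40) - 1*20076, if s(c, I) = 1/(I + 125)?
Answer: -3312539/165 ≈ -20076.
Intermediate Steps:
s(c, I) = 1/(125 + I)
s(-131, 40) - 1*20076 = 1/(125 + 40) - 1*20076 = 1/165 - 20076 = -3312539/165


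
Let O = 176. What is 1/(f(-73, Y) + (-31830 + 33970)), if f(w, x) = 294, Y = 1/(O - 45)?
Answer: 1/2434 ≈ 0.00041085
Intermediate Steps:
Y = 1/131 (Y = 1/(176 - 45) = 1/131 ≈ 0.0076336)
1/(f(-73, Y) + (-31830 + 33970)) = 1/(294 + (-31830 + 33970)) = 1/(294 + 2140) = 1/2434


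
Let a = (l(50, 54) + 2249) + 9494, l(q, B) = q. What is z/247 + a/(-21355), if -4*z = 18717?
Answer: -411353019/21098740 ≈ -19.497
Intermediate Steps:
z = -18717/4 (z = -¼*18717 = -18717/4 ≈ -4679.3)
a = 11793 (a = (50 + 2249) + 9494 = 2299 + 9494 = 11793)
z/247 + a/(-21355) = -18717/4/247 + 11793/(-21355) = -18717/4*1/247 + 11793*(-1/21355) = -18717/988 - 11793/21355 = -411353019/21098740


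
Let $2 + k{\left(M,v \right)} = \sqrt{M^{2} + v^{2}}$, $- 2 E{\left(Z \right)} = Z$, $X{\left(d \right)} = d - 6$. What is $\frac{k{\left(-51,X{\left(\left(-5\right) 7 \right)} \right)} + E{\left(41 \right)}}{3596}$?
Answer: $- \frac{45}{7192} + \frac{\sqrt{4282}}{3596} \approx 0.01194$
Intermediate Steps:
$X{\left(d \right)} = -6 + d$
$E{\left(Z \right)} = - \frac{Z}{2}$
$k{\left(M,v \right)} = -2 + \sqrt{M^{2} + v^{2}}$
$\frac{k{\left(-51,X{\left(\left(-5\right) 7 \right)} \right)} + E{\left(41 \right)}}{3596} = \frac{\left(-2 + \sqrt{\left(-51\right)^{2} + \left(-6 - 35\right)^{2}}\right) - \frac{41}{2}}{3596} = \left(\left(-2 + \sqrt{2601 + \left(-6 - 35\right)^{2}}\right) - \frac{41}{2}\right) \frac{1}{3596} = \left(\left(-2 + \sqrt{2601 + \left(-41\right)^{2}}\right) - \frac{41}{2}\right) \frac{1}{3596} = \left(\left(-2 + \sqrt{2601 + 1681}\right) - \frac{41}{2}\right) \frac{1}{3596} = \left(\left(-2 + \sqrt{4282}\right) - \frac{41}{2}\right) \frac{1}{3596} = \left(- \frac{45}{2} + \sqrt{4282}\right) \frac{1}{3596} = - \frac{45}{7192} + \frac{\sqrt{4282}}{3596}$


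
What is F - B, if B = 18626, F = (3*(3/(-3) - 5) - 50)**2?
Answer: -14002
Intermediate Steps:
F = 4624 (F = (3*(3*(-1/3) - 5) - 50)**2 = (3*(-1 - 5) - 50)**2 = (3*(-6) - 50)**2 = (-18 - 50)**2 = (-68)**2 = 4624)
F - B = 4624 - 1*18626 = 4624 - 18626 = -14002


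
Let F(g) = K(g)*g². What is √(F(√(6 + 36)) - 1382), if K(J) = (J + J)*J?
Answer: √2146 ≈ 46.325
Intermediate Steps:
K(J) = 2*J² (K(J) = (2*J)*J = 2*J²)
F(g) = 2*g⁴ (F(g) = (2*g²)*g² = 2*g⁴)
√(F(√(6 + 36)) - 1382) = √(2*(√(6 + 36))⁴ - 1382) = √(2*(√42)⁴ - 1382) = √(2*1764 - 1382) = √(3528 - 1382) = √2146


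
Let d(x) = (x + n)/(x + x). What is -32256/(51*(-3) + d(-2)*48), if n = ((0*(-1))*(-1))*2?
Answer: 10752/43 ≈ 250.05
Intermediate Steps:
n = 0 (n = (0*(-1))*2 = 0*2 = 0)
d(x) = ½ (d(x) = (x + 0)/(x + x) = x/((2*x)) = x*(1/(2*x)) = ½)
-32256/(51*(-3) + d(-2)*48) = -32256/(51*(-3) + (½)*48) = -32256/(-153 + 24) = -32256/(-129) = -32256*(-1/129) = 10752/43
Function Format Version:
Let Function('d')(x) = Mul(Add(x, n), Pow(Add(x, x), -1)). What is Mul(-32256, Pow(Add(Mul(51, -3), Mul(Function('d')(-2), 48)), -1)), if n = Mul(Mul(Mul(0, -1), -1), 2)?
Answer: Rational(10752, 43) ≈ 250.05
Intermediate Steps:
n = 0 (n = Mul(Mul(0, -1), 2) = Mul(0, 2) = 0)
Function('d')(x) = Rational(1, 2) (Function('d')(x) = Mul(Add(x, 0), Pow(Add(x, x), -1)) = Mul(x, Pow(Mul(2, x), -1)) = Mul(x, Mul(Rational(1, 2), Pow(x, -1))) = Rational(1, 2))
Mul(-32256, Pow(Add(Mul(51, -3), Mul(Function('d')(-2), 48)), -1)) = Mul(-32256, Pow(Add(Mul(51, -3), Mul(Rational(1, 2), 48)), -1)) = Mul(-32256, Pow(Add(-153, 24), -1)) = Mul(-32256, Pow(-129, -1)) = Mul(-32256, Rational(-1, 129)) = Rational(10752, 43)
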